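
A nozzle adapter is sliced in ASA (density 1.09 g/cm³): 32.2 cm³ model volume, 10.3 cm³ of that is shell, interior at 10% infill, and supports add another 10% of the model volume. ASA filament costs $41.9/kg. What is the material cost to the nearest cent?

$0.72

Interior volume = 32.2 − 10.3, so 21.9 cm³.
Deposited infill = 0.10 × 21.9 = 2.19 cm³.
Support = 0.10 × 32.2, so 3.22 cm³.
Total extruded: 10.3 + 2.19 + 3.22 → 15.71 cm³.
Mass = 15.71 × 1.09, so 17.1239 g.
Cost = 17.1239 g / 1000 × $41.9/kg = $0.72.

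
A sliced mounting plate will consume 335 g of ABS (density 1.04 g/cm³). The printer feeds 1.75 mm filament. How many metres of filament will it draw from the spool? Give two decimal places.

133.92 m

Volume = 335 g / 1.04 g·cm⁻³ = 322.1154 cm³ = 322115.4 mm³.
Filament cross-section = π × (1.75/2)² = 2.4053 mm².
L = V/A = 322115.4/2.4053 = 133919.01 mm → 133.92 m.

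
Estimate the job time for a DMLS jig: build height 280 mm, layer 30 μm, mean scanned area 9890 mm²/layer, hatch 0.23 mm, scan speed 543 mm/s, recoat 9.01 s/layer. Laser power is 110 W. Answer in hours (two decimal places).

228.68 hours

Layers = ⌈280/0.03⌉ = 9334.
Per-layer scan distance = 9890 / 0.23 = 43000 mm.
Laser time per layer = 43000 / 543 = 79.1897 s.
Time per layer = 79.1897 + 9.01 = 88.1997 s.
9334 layers × 88.1997 s/layer = 823255.9998 s, i.e. 228.68 hours.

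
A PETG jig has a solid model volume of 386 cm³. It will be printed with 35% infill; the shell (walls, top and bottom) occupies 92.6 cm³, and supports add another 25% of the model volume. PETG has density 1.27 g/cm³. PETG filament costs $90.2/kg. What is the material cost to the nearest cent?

Volume inside the shell = 386 − 92.6 = 293.4 cm³.
Deposited infill = 0.35 × 293.4 = 102.69 cm³.
Support = 0.25 × 386 = 96.5 cm³.
Total printed volume = 92.6 + 102.69 + 96.5, so 291.79 cm³.
Mass = 291.79 × 1.27 = 370.5733 g.
At $90.2/kg: 370.5733/1000 × 90.2 = $33.43.

$33.43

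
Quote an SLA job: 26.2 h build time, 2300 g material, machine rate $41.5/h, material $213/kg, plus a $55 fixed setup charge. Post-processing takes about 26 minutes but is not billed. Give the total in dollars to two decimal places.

$1632.20

Machine cost: 41.5 × 26.2 → $1087.30.
Feedstock cost = 213 × 2300/1000 = $489.90.
Total = 1087.30 + 489.90 + 55 = $1632.20.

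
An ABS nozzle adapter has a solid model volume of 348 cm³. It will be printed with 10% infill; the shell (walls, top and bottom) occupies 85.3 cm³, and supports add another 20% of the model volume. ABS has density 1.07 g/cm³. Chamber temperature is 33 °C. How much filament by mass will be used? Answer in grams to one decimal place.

Volume inside the shell = 348 − 85.3 = 262.7 cm³.
Deposited infill = 0.10 × 262.7, so 26.27 cm³.
Support: 0.20 × 348 → 69.6 cm³.
Total printed volume = 85.3 + 26.27 + 69.6 = 181.17 cm³.
Mass = 181.17 × 1.07, so 193.8519 g.

193.9 g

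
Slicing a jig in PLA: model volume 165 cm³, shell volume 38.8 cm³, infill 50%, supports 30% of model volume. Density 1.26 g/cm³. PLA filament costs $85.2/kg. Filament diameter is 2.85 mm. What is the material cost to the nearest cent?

Volume inside the shell = 165 − 38.8 = 126.2 cm³.
Deposited infill: 0.50 × 126.2 → 63.1 cm³.
Support = 0.30 × 165, so 49.5 cm³.
Total printed volume = 38.8 + 63.1 + 49.5, so 151.4 cm³.
Mass: 151.4 × 1.26 → 190.764 g.
At $85.2/kg: 190.764/1000 × 85.2 = $16.25.

$16.25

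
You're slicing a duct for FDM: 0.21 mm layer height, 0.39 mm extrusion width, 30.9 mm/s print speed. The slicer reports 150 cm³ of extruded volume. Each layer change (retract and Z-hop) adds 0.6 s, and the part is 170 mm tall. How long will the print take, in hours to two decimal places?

16.60 hours

Bead cross-section: 0.21 × 0.39 → 0.0819 mm².
Total extruded path = 150000/0.0819 = 1831501.8 mm.
Extrusion time = 1831501.8 / 30.9, so 59271.9 s.
Layers = ⌈170/0.21⌉ = 810.
Non-print overhead = 810 × 0.6, so 486 s.
Altogether 59271.9 + 486 = 59757.9 s, i.e. 16.60 hours.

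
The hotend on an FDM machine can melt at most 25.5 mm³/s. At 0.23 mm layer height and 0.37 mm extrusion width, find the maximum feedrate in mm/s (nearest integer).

300 mm/s

Extrusion cross-section = 0.23 × 0.37 = 0.0851 mm².
v_max = Q/A = 25.5/0.0851 = 299.65 mm/s → 300 mm/s.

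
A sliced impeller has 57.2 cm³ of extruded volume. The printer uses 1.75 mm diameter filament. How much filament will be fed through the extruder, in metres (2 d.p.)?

23.78 m

A = π r² = π × 0.875² = 2.4053 mm².
L = 57200 mm³ / 2.4053 mm² = 23780.82 mm, i.e. 23.78 m.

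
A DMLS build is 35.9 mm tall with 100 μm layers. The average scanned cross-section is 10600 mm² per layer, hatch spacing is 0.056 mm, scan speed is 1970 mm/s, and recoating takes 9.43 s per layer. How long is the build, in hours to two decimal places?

Number of layers: 35.9 / 0.1 → 359 (rounded up).
Hatch length per layer = 10600 / 0.056, so 189285.7 mm.
Laser time per layer: 189285.7 / 1970 → 96.0841 s.
Time per layer = 96.0841 + 9.43, so 105.5141 s.
Build time = 359 × 105.5141 = 37879.5619 s = 10.52 hours.

10.52 hours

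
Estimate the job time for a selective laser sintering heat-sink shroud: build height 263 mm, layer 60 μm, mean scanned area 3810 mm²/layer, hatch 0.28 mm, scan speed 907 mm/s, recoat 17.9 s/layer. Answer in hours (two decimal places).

Number of layers: 263 / 0.06 → 4384 (rounded up).
Hatch length per layer: 3810 / 0.28 → 13607.1 mm.
Per-layer scan time = 13607.1 / 907, so 15.0023 s.
Time per layer = 15.0023 + 17.9, so 32.9023 s.
Build time = 4384 × 32.9023 = 144243.6832 s = 40.07 hours.

40.07 hours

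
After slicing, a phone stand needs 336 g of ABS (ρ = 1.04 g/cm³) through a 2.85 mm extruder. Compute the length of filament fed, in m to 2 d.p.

Volume = 336 g / 1.04 g·cm⁻³ = 323.0769 cm³ = 323076.9 mm³.
Cross-section of 2.85 mm filament: π·(2.85/2)² = 6.3794 mm².
L = V/A = 323076.9/6.3794 = 50643.78 mm → 50.64 m.

50.64 m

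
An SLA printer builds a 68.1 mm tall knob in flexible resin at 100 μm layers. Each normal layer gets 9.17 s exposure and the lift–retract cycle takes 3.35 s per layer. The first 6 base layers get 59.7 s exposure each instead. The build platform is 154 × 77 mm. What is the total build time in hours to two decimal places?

2.45 hours

Number of layers: 68.1 / 0.1 → 681 (rounded up).
Burn-in layers = 6 × (59.7 + 3.35) = 378.3 s.
Normal layers = 675 × (9.17 + 3.35) = 8451 s.
Sum: 378.3 + 8451 = 8829.3 s → 2.45 hours.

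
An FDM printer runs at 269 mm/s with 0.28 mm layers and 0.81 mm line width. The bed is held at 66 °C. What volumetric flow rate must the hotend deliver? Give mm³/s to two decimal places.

A: 0.28 × 0.81 → 0.2268 mm².
Volumetric flow = 269 × 0.2268 = 61.01 mm³/s.

61.01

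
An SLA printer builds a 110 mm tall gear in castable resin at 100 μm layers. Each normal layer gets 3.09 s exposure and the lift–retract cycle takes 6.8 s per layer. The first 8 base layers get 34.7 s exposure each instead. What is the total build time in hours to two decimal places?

Number of layers: 110 / 0.1 → 1100 (rounded up).
Burn-in layers = 8 × (34.7 + 6.8), so 332 s.
Regular layers: 1092 × (3.09 + 6.8) → 10799.88 s.
Sum: 332 + 10799.88 = 11131.88 s → 3.09 hours.

3.09 hours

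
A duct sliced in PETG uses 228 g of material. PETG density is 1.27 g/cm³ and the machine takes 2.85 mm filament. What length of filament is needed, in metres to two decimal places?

Volume = 228 g / 1.27 g·cm⁻³ = 179.5276 cm³ = 179527.6 mm³.
Filament cross-section = π × (2.85/2)² = 6.3794 mm².
L = V/A = 179527.6/6.3794 = 28141.77 mm → 28.14 m.

28.14 m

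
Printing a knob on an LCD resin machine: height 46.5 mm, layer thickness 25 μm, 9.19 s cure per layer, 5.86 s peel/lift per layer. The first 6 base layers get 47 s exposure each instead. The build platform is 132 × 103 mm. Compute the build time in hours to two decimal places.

7.84 hours

Layers = ⌈46.5/0.025⌉ = 1860.
Bottom layers = 6 × (47 + 5.86) = 317.16 s.
Regular layers = 1854 × (9.19 + 5.86) = 27902.7 s.
Total = 317.16 + 27902.7 = 28219.86 s = 7.84 hours.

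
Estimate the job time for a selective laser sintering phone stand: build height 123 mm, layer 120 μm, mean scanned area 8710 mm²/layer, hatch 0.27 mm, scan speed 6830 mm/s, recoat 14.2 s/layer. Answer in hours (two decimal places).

Layer count = ceil(123 / 0.12) = 1025.
Hatch length per layer = 8710 / 0.27 = 32259.3 mm.
Per-layer scan time: 32259.3 / 6830 → 4.7232 s.
Per-layer time = 4.7232 + 14.2, so 18.9232 s.
1025 layers × 18.9232 s/layer = 19396.28 s, i.e. 5.39 hours.

5.39 hours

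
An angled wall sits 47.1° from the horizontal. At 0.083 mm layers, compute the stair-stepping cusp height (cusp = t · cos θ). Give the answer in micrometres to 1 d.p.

56.5 μm

Cusp = layer height × cos(47.1°) = 0.083 × 0.6807 = 0.056498 mm = 56.5 μm.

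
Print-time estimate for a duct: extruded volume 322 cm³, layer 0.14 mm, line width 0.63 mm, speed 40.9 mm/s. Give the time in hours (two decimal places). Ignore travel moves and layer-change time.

Line area: 0.14 × 0.63 → 0.0882 mm².
Toolpath length = 322 cm³ / 0.0882 mm² = 322000 / 0.0882 = 3650793.7 mm.
Time extruding = 3650793.7 / 40.9, so 89261.5 s.
89261.5 s = 24.79 hours.

24.79 hours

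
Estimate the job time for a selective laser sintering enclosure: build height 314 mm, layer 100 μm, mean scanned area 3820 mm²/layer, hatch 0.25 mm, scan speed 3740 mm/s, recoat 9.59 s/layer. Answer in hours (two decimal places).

11.93 hours

Layer count = ceil(314 / 0.1) = 3140.
Hatch length per layer: 3820 / 0.25 → 15280 mm.
Scan time per layer = 15280 / 3740 = 4.0856 s.
Layer cycle: 4.0856 + 9.59 → 13.6756 s.
Build time = 3140 × 13.6756 = 42941.384 s = 11.93 hours.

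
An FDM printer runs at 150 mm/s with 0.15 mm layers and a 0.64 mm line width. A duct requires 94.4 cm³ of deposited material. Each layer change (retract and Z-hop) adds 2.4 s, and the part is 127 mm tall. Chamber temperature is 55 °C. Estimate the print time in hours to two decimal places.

Line area = 0.15 × 0.64, so 0.096 mm².
Toolpath length = 94.4 cm³ / 0.096 mm² = 94400 / 0.096 = 983333.3 mm.
Time extruding: 983333.3 / 150 → 6555.6 s.
Number of layers: 127 / 0.15 → 847 (rounded up).
Z-hop total = 847 × 2.4, so 2032.8 s.
Altogether 6555.6 + 2032.8 = 8588.4 s, i.e. 2.39 hours.

2.39 hours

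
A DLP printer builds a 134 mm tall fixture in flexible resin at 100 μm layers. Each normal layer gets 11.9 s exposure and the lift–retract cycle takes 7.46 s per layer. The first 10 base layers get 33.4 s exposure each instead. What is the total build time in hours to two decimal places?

7.27 hours

Layers = ⌈134/0.1⌉ = 1340.
Bottom layers: 10 × (33.4 + 7.46) → 408.6 s.
Regular layers = 1330 × (11.9 + 7.46), so 25748.8 s.
Total = 408.6 + 25748.8 = 26157.4 s = 7.27 hours.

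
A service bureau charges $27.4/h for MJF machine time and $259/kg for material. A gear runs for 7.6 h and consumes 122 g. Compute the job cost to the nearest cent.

$239.84

Time charge: 27.4 × 7.6 → $208.24.
Material charge: 259 × 122/1000 → $31.598.
Total = 208.24 + 31.598 = 239.838 ≈ $239.84.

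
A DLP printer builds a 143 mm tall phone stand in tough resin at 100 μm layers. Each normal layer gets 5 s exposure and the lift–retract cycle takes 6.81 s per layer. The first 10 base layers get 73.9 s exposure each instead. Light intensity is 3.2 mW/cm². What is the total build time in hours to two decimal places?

4.88 hours

Layer count = ceil(143 / 0.1) = 1430.
Burn-in layers = 10 × (73.9 + 6.81) = 807.1 s.
Regular layers = 1420 × (5 + 6.81) = 16770.2 s.
Sum: 807.1 + 16770.2 = 17577.3 s → 4.88 hours.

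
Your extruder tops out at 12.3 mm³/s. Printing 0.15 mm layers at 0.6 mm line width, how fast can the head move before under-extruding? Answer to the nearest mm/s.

137 mm/s

Bead cross-section: 0.15 × 0.6 → 0.09 mm².
v_max = Q/A = 12.3/0.09 = 136.67 mm/s → 137 mm/s.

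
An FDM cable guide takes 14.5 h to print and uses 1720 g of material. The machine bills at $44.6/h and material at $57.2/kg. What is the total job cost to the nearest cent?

$745.08

Time charge = 44.6 × 14.5, so $646.70.
Material cost = 57.2 × 1720/1000 = $98.384.
Job cost: 646.70 + 98.384 = 745.084 ≈ $745.08.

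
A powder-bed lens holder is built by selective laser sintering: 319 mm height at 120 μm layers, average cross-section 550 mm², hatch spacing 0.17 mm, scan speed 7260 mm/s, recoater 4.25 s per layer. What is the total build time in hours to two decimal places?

3.47 hours

Layer count = ceil(319 / 0.12) = 2659.
Hatch length per layer = 550 / 0.17 = 3235.3 mm.
Scan time per layer = 3235.3 / 7260, so 0.4456 s.
Per-layer time = 0.4456 + 4.25, so 4.6956 s.
Build time = 2659 × 4.6956 = 12485.6004 s = 3.47 hours.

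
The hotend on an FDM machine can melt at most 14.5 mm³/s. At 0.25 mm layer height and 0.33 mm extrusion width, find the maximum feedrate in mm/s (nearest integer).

176 mm/s

A: 0.25 × 0.33 → 0.0825 mm².
v_max = Q/A = 14.5/0.0825 = 175.76 mm/s → 176 mm/s.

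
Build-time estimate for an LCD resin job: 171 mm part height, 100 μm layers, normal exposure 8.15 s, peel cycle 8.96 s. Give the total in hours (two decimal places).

8.13 hours

Layers = ⌈171/0.1⌉ = 1710.
Per-layer time = 8.15 + 8.96 = 17.11 s.
Total = 1710 × 17.11 = 29258.1 s = 8.13 hours.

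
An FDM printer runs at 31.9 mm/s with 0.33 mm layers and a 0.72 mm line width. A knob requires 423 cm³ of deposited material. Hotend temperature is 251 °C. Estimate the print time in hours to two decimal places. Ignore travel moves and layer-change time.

Extrusion cross-section = 0.33 × 0.72, so 0.2376 mm².
Toolpath length = 423 cm³ / 0.2376 mm² = 423000 / 0.2376 = 1780303 mm.
Extrusion time = 1780303 / 31.9, so 55808.9 s.
That's 55808.9 s → 15.50 hours.

15.50 hours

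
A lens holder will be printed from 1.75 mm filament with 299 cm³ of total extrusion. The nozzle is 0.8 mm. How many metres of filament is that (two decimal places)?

Cross-section of 1.75 mm filament: π·(1.75/2)² = 2.4053 mm².
L = 299000 mm³ / 2.4053 mm² = 124308.82 mm, i.e. 124.31 m.

124.31 m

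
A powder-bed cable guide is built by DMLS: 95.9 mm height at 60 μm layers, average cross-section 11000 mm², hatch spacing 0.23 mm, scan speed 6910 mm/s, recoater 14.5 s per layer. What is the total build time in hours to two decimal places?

Layers = ⌈95.9/0.06⌉ = 1599.
Scan path per layer = 11000 / 0.23, so 47826.1 mm.
Laser time per layer: 47826.1 / 6910 → 6.9213 s.
Per-layer time = 6.9213 + 14.5, so 21.4213 s.
1599 layers × 21.4213 s/layer = 34252.6587 s, i.e. 9.51 hours.

9.51 hours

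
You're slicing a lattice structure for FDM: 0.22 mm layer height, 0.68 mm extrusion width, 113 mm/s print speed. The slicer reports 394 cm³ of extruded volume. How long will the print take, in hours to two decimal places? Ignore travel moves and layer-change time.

6.47 hours

Bead cross-section = 0.22 × 0.68 = 0.1496 mm².
Toolpath length = 394 cm³ / 0.1496 mm² = 394000 / 0.1496 = 2633689.8 mm.
Print-move time = 2633689.8 / 113, so 23307 s.
23307 s = 6.47 hours.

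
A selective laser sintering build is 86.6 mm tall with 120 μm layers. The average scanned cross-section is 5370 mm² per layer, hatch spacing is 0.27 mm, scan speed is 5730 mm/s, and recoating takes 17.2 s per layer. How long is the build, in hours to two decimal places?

Layers = ⌈86.6/0.12⌉ = 722.
Hatch length per layer = 5370 / 0.27, so 19888.9 mm.
Scan time per layer = 19888.9 / 5730, so 3.471 s.
Layer cycle = 3.471 + 17.2 = 20.671 s.
722 layers × 20.671 s/layer = 14924.462 s, i.e. 4.15 hours.

4.15 hours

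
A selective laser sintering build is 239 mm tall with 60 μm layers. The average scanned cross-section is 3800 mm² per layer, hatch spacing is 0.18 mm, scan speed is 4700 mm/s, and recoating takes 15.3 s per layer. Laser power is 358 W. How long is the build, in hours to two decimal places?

Number of layers: 239 / 0.06 → 3984 (rounded up).
Scan path per layer = 3800 / 0.18 = 21111.1 mm.
Scan time per layer: 21111.1 / 4700 → 4.4917 s.
Time per layer = 4.4917 + 15.3 = 19.7917 s.
3984 layers × 19.7917 s/layer = 78850.1328 s, i.e. 21.90 hours.

21.90 hours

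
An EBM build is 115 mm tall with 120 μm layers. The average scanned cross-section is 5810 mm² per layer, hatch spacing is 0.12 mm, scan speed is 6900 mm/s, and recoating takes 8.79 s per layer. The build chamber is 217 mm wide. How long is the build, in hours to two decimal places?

Layers = ⌈115/0.12⌉ = 959.
Hatch length per layer = 5810 / 0.12, so 48416.7 mm.
Beam time per layer = 48416.7 / 6900 = 7.0169 s.
Time per layer = 7.0169 + 8.79 = 15.8069 s.
959 layers × 15.8069 s/layer = 15158.8171 s, i.e. 4.21 hours.

4.21 hours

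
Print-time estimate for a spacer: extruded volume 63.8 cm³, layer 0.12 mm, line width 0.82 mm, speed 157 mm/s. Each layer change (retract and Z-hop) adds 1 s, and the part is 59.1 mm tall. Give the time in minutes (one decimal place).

77.0 minutes

Line area = 0.12 × 0.82, so 0.0984 mm².
Toolpath length = 63.8 cm³ / 0.0984 mm² = 63800 / 0.0984 = 648374 mm.
Print-move time: 648374 / 157 → 4129.8 s.
Layers = ⌈59.1/0.12⌉ = 493.
Layer-change overhead = 493 × 1 = 493 s.
Total = 4129.8 + 493 = 4622.8 s = 77.0 minutes.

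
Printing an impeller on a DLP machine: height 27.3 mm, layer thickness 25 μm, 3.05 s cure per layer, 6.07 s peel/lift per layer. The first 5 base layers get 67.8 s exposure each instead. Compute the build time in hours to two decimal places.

Number of layers: 27.3 / 0.025 → 1092 (rounded up).
Bottom layers = 5 × (67.8 + 6.07), so 369.35 s.
Remaining layers: 1087 × (3.05 + 6.07) → 9913.44 s.
Sum: 369.35 + 9913.44 = 10282.79 s → 2.86 hours.

2.86 hours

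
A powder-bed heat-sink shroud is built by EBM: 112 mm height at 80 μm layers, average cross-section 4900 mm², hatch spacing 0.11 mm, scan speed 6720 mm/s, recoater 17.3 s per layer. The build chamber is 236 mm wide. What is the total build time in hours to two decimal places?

Layer count = ceil(112 / 0.08) = 1400.
Per-layer scan distance = 4900 / 0.11, so 44545.5 mm.
Per-layer scan time = 44545.5 / 6720 = 6.6288 s.
Layer cycle = 6.6288 + 17.3 = 23.9288 s.
1400 layers × 23.9288 s/layer = 33500.32 s, i.e. 9.31 hours.

9.31 hours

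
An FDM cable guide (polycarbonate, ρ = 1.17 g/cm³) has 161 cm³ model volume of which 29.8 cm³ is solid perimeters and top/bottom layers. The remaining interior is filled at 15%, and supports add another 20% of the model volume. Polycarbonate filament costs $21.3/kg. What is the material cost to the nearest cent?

Infill region = 161 − 29.8, so 131.2 cm³.
Deposited infill = 0.15 × 131.2, so 19.68 cm³.
Support: 0.20 × 161 → 32.2 cm³.
Deposited volume: 29.8 + 19.68 + 32.2 → 81.68 cm³.
Mass = 81.68 × 1.17, so 95.5656 g.
Cost = 95.5656 g / 1000 × $21.3/kg = $2.04.

$2.04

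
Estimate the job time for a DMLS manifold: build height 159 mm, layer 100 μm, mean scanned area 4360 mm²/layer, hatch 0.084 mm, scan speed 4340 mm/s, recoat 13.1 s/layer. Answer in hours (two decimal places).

11.07 hours

Layers = ⌈159/0.1⌉ = 1590.
Hatch length per layer: 4360 / 0.084 → 51904.8 mm.
Scan time per layer = 51904.8 / 4340 = 11.9596 s.
Time per layer = 11.9596 + 13.1, so 25.0596 s.
Build time = 1590 × 25.0596 = 39844.764 s = 11.07 hours.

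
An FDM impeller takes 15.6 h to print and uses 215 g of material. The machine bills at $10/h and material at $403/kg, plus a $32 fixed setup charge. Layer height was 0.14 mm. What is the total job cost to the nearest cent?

Time charge = 10 × 15.6, so $156.00.
Feedstock cost = 403 × 215/1000, so $86.645.
Total = 156.00 + 86.645 + 32 = 274.645 ≈ $274.65.

$274.65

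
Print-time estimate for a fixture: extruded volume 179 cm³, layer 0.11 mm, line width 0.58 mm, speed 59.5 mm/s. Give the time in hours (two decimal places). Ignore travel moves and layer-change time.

Bead cross-section = 0.11 × 0.58, so 0.0638 mm².
Path length: 179000 mm³ / 0.0638 mm² → 2805642.6 mm.
Extrusion time = 2805642.6 / 59.5 = 47153.7 s.
That's 47153.7 s → 13.10 hours.

13.10 hours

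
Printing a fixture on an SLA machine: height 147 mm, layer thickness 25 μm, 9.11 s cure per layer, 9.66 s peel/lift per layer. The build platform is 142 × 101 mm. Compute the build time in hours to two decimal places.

30.66 hours

Layer count = ceil(147 / 0.025) = 5880.
Per-layer time = 9.11 + 9.66 = 18.77 s.
Build time: 5880 × 18.77 s = 110367.6 s, i.e. 30.66 hours.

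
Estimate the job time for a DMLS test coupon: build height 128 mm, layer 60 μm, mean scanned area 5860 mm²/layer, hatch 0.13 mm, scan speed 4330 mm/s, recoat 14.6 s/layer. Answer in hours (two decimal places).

Number of layers: 128 / 0.06 → 2134 (rounded up).
Per-layer scan distance = 5860 / 0.13, so 45076.9 mm.
Per-layer scan time: 45076.9 / 4330 → 10.4104 s.
Time per layer = 10.4104 + 14.6, so 25.0104 s.
2134 layers × 25.0104 s/layer = 53372.1936 s, i.e. 14.83 hours.

14.83 hours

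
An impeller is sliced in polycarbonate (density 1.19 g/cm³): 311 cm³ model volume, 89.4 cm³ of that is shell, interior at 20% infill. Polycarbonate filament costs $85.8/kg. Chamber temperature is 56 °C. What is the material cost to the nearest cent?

$13.65

Volume inside the shell = 311 − 89.4 = 221.6 cm³.
Infill deposited = 0.20 × 221.6, so 44.32 cm³.
Deposited volume: 89.4 + 44.32 → 133.72 cm³.
Mass: 133.72 × 1.19 → 159.1268 g.
At $85.8/kg: 159.1268/1000 × 85.8 = $13.65.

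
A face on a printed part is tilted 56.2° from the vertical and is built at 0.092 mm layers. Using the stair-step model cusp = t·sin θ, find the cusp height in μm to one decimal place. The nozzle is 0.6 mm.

76.5 μm

h_c = t·sin θ = 0.092 × 0.8310 = 0.076452 mm (76.5 μm).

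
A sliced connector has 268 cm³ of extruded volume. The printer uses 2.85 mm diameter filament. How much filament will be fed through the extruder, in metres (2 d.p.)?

42.01 m

Filament cross-section = π × (2.85/2)² = 6.3794 mm².
L = 268000 mm³ / 6.3794 mm² = 42010.22 mm, i.e. 42.01 m.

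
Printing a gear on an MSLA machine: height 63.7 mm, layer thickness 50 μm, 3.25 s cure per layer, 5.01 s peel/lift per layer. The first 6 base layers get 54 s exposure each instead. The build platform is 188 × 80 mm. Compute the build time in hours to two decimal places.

Number of layers: 63.7 / 0.05 → 1274 (rounded up).
Bottom layers: 6 × (54 + 5.01) → 354.06 s.
Remaining layers: 1268 × (3.25 + 5.01) → 10473.68 s.
Sum: 354.06 + 10473.68 = 10827.74 s → 3.01 hours.

3.01 hours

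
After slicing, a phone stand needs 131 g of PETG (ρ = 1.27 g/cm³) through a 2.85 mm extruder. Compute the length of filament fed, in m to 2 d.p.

Extruded volume: 131/1.27 = 103.1496 cm³ (103149.6 mm³).
A = π r² = π × 1.425² = 6.3794 mm².
L = V/A = 103149.6/6.3794 = 16169.17 mm → 16.17 m.

16.17 m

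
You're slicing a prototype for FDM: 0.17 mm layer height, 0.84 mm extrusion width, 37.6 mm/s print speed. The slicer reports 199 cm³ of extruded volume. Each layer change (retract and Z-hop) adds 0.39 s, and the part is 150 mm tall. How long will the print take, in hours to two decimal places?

Bead cross-section: 0.17 × 0.84 → 0.1428 mm².
Toolpath length = 199 cm³ / 0.1428 mm² = 199000 / 0.1428 = 1393557.4 mm.
Print-move time: 1393557.4 / 37.6 → 37062.7 s.
Number of layers: 150 / 0.17 → 883 (rounded up).
Non-print overhead = 883 × 0.39, so 344.37 s.
Altogether 37062.7 + 344.37 = 37407.07 s, i.e. 10.39 hours.

10.39 hours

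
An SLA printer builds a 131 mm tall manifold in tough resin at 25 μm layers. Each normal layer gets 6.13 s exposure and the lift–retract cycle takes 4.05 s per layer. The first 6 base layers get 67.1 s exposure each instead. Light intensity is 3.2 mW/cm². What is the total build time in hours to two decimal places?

14.92 hours

Layer count = ceil(131 / 0.025) = 5240.
Bottom layers = 6 × (67.1 + 4.05) = 426.9 s.
Normal layers = 5234 × (6.13 + 4.05), so 53282.12 s.
Sum: 426.9 + 53282.12 = 53709.02 s → 14.92 hours.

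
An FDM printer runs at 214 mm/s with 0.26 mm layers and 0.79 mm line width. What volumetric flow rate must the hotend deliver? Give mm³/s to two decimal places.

43.96

A = 0.26 × 0.79, so 0.2054 mm².
Q = v·A = 214 × 0.2054 = 43.96 mm³/s.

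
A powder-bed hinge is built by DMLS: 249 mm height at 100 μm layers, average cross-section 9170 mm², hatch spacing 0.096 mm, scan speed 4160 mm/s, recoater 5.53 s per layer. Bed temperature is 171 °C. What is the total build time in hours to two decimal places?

Layer count = ceil(249 / 0.1) = 2490.
Hatch length per layer = 9170 / 0.096, so 95520.8 mm.
Laser time per layer: 95520.8 / 4160 → 22.9617 s.
Layer cycle = 22.9617 + 5.53, so 28.4917 s.
Build time = 2490 × 28.4917 = 70944.333 s = 19.71 hours.

19.71 hours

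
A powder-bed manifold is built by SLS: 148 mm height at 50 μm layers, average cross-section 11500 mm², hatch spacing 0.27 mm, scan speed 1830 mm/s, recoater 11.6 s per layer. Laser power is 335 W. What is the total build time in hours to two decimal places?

Layer count = ceil(148 / 0.05) = 2960.
Per-layer scan distance = 11500 / 0.27 = 42592.6 mm.
Per-layer scan time = 42592.6 / 1830, so 23.2746 s.
Time per layer = 23.2746 + 11.6, so 34.8746 s.
2960 layers × 34.8746 s/layer = 103228.816 s, i.e. 28.67 hours.

28.67 hours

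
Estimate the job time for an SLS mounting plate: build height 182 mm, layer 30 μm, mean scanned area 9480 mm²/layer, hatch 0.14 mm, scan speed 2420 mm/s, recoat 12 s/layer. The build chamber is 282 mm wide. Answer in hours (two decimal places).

67.38 hours

Number of layers: 182 / 0.03 → 6067 (rounded up).
Per-layer scan distance: 9480 / 0.14 → 67714.3 mm.
Laser time per layer = 67714.3 / 2420 = 27.9811 s.
Layer cycle = 27.9811 + 12, so 39.9811 s.
Total: 6067 × 39.9811 s = 242565.3337 s → 67.38 hours.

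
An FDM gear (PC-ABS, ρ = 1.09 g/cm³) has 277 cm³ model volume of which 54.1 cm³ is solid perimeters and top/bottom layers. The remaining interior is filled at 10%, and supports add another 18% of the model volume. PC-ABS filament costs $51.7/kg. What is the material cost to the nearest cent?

$7.11

Interior volume = 277 − 54.1 = 222.9 cm³.
Infill deposited = 0.10 × 222.9, so 22.29 cm³.
Support: 0.18 × 277 → 49.86 cm³.
Total extruded = 54.1 + 22.29 + 49.86 = 126.25 cm³.
Mass = 126.25 × 1.09 = 137.6125 g.
Cost = 137.6125 g / 1000 × $51.7/kg = $7.11.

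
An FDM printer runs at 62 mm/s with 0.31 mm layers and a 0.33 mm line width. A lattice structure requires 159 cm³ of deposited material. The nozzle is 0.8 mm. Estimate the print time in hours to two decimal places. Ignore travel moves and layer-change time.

6.96 hours

Line area = 0.31 × 0.33 = 0.1023 mm².
Path length: 159000 mm³ / 0.1023 mm² → 1554252.2 mm.
Print-move time = 1554252.2 / 62, so 25068.6 s.
In the requested units: 25068.6 s = 6.96 hours.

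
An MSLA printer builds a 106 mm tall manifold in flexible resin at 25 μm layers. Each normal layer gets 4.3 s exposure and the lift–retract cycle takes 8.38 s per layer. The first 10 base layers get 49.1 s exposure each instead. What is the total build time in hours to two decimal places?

15.06 hours

Layer count = ceil(106 / 0.025) = 4240.
Base layers = 10 × (49.1 + 8.38) = 574.8 s.
Normal layers: 4230 × (4.3 + 8.38) → 53636.4 s.
Sum: 574.8 + 53636.4 = 54211.2 s → 15.06 hours.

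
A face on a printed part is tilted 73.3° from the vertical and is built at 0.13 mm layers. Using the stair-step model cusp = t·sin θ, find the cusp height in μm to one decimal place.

h_c = t·sin θ = 0.13 × 0.9578 = 0.124514 mm (124.5 μm).

124.5 μm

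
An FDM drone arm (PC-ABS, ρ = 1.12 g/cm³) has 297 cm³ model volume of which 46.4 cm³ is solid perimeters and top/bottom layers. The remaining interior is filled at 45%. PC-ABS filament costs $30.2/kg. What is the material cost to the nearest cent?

$5.38

Infill region = 297 − 46.4 = 250.6 cm³.
Infill volume = 0.45 × 250.6, so 112.77 cm³.
Total extruded = 46.4 + 112.77, so 159.17 cm³.
Mass = 159.17 × 1.12, so 178.2704 g.
Cost = 178.2704 g / 1000 × $30.2/kg = $5.38.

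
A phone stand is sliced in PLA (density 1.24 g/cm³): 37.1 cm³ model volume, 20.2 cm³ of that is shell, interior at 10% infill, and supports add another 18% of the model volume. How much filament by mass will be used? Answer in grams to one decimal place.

35.4 g

Infill region = 37.1 − 20.2 = 16.9 cm³.
Infill deposited = 0.10 × 16.9, so 1.69 cm³.
Support: 0.18 × 37.1 → 6.678 cm³.
Total extruded = 20.2 + 1.69 + 6.678 = 28.568 cm³.
Mass: 28.568 × 1.24 → 35.42432 g.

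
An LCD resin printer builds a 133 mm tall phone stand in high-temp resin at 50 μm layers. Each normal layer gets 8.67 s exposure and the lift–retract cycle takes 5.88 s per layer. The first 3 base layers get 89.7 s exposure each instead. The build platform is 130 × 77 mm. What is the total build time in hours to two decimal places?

Number of layers: 133 / 0.05 → 2660 (rounded up).
Bottom layers: 3 × (89.7 + 5.88) → 286.74 s.
Regular layers: 2657 × (8.67 + 5.88) → 38659.35 s.
Sum: 286.74 + 38659.35 = 38946.09 s → 10.82 hours.

10.82 hours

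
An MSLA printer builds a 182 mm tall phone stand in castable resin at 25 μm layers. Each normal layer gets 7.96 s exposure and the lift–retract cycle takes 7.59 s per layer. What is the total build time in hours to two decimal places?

Number of layers: 182 / 0.025 → 7280 (rounded up).
Each layer takes = 7.96 + 7.59 = 15.55 s.
Total = 7280 × 15.55 = 113204 s = 31.45 hours.

31.45 hours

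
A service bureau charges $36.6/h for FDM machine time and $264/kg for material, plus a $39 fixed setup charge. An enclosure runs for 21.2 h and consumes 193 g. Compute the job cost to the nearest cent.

Machine-time cost = 36.6 × 21.2 = $775.92.
Feedstock cost: 264 × 193/1000 → $50.952.
Adding setup: 775.92 + 50.952 + 39 → 865.872 ≈ $865.87.

$865.87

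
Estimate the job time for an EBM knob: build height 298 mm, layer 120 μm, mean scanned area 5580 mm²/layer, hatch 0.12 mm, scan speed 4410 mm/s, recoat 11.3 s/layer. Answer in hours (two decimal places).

Layers = ⌈298/0.12⌉ = 2484.
Hatch length per layer: 5580 / 0.12 → 46500 mm.
Per-layer scan time = 46500 / 4410 = 10.5442 s.
Layer cycle = 10.5442 + 11.3 = 21.8442 s.
Build time = 2484 × 21.8442 = 54260.9928 s = 15.07 hours.

15.07 hours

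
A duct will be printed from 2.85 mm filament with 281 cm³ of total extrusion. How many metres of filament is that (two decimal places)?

Cross-section of 2.85 mm filament: π·(2.85/2)² = 6.3794 mm².
Length = 281 cm³ / 6.3794 mm² = 281000 / 6.3794 = 44048.03 mm = 44.05 m.

44.05 m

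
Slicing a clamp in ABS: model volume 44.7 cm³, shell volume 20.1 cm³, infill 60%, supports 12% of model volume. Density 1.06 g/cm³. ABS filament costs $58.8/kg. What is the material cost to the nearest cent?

Interior volume: 44.7 − 20.1 → 24.6 cm³.
Deposited infill = 0.60 × 24.6 = 14.76 cm³.
Support: 0.12 × 44.7 → 5.364 cm³.
Total printed volume: 20.1 + 14.76 + 5.364 → 40.224 cm³.
Mass = 40.224 × 1.06, so 42.63744 g.
At $58.8/kg: 42.63744/1000 × 58.8 = $2.51.

$2.51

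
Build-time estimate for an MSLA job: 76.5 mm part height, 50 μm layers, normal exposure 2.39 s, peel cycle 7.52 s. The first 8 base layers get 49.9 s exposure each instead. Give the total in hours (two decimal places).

Layer count = ceil(76.5 / 0.05) = 1530.
Burn-in layers = 8 × (49.9 + 7.52) = 459.36 s.
Normal layers = 1522 × (2.39 + 7.52), so 15083.02 s.
Sum: 459.36 + 15083.02 = 15542.38 s → 4.32 hours.

4.32 hours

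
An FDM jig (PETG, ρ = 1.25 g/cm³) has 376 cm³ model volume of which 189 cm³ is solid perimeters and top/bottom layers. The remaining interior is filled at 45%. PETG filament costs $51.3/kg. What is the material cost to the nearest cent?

$17.52

Interior volume = 376 − 189, so 187 cm³.
Infill volume = 0.45 × 187 = 84.15 cm³.
Deposited volume = 189 + 84.15 = 273.15 cm³.
Mass = 273.15 × 1.25 = 341.4375 g.
At $51.3/kg: 341.4375/1000 × 51.3 = $17.52.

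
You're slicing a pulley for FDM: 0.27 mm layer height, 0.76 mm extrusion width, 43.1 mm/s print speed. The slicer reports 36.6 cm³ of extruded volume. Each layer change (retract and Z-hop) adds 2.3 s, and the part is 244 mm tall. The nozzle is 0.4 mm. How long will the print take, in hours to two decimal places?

1.73 hours

Line area = 0.27 × 0.76 = 0.2052 mm².
Path length: 36600 mm³ / 0.2052 mm² → 178362.6 mm.
Extrusion time = 178362.6 / 43.1 = 4138.3 s.
Number of layers: 244 / 0.27 → 904 (rounded up).
Non-print overhead = 904 × 2.3 = 2079.2 s.
Total = 4138.3 + 2079.2 = 6217.5 s = 1.73 hours.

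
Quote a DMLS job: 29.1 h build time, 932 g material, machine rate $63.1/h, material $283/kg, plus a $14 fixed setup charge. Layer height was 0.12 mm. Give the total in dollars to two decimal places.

$2113.97

Machine cost: 63.1 × 29.1 → $1836.21.
Material cost = 283 × 932/1000 = $263.756.
Total = 1836.21 + 263.756 + 14 = 2113.966 ≈ $2113.97.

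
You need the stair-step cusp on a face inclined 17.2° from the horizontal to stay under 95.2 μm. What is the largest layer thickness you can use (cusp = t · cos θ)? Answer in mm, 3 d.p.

0.100 mm

t = h_c / cos θ = 0.0952 / 0.9553 = 0.100 mm.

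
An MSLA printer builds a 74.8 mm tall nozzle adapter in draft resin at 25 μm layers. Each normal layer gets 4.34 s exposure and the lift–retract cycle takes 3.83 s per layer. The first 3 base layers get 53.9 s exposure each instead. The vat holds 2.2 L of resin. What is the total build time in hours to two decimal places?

6.83 hours

Number of layers: 74.8 / 0.025 → 2992 (rounded up).
Bottom layers = 3 × (53.9 + 3.83) = 173.19 s.
Remaining layers = 2989 × (4.34 + 3.83), so 24420.13 s.
Sum: 173.19 + 24420.13 = 24593.32 s → 6.83 hours.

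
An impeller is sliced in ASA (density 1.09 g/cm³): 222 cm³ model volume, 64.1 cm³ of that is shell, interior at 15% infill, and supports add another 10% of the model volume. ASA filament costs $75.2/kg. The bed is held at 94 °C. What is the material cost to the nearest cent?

Volume inside the shell = 222 − 64.1 = 157.9 cm³.
Infill deposited: 0.15 × 157.9 → 23.685 cm³.
Support = 0.10 × 222, so 22.2 cm³.
Total extruded = 64.1 + 23.685 + 22.2 = 109.985 cm³.
Mass = 109.985 × 1.09, so 119.88365 g.
At $75.2/kg: 119.88365/1000 × 75.2 = $9.02.

$9.02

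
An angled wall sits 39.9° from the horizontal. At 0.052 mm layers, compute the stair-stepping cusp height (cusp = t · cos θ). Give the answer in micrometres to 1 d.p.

39.9 μm

cos(39.9°) = 0.7672, so cusp = 0.052 × 0.7672 = 0.039894 mm → 39.9 μm.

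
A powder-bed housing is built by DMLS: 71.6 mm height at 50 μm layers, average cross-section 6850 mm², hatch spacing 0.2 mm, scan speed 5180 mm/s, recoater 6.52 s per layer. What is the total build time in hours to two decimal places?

5.22 hours

Layers = ⌈71.6/0.05⌉ = 1432.
Hatch length per layer = 6850 / 0.2, so 34250 mm.
Per-layer scan time = 34250 / 5180, so 6.612 s.
Per-layer time: 6.612 + 6.52 → 13.132 s.
1432 layers × 13.132 s/layer = 18805.024 s, i.e. 5.22 hours.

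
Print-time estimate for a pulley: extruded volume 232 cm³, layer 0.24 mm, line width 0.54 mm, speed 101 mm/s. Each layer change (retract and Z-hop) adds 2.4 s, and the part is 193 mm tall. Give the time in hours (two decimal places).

5.46 hours

Line area = 0.24 × 0.54 = 0.1296 mm².
Path length: 232000 mm³ / 0.1296 mm² → 1790123.5 mm.
Time extruding = 1790123.5 / 101 = 17724 s.
Number of layers: 193 / 0.24 → 805 (rounded up).
Layer-change overhead = 805 × 2.4 = 1932 s.
Altogether 17724 + 1932 = 19656 s, i.e. 5.46 hours.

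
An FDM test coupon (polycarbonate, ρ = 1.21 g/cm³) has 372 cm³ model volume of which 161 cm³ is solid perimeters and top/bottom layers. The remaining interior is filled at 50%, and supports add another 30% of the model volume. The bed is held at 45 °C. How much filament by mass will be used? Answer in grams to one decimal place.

Infill region: 372 − 161 → 211 cm³.
Infill volume = 0.50 × 211, so 105.5 cm³.
Support: 0.30 × 372 → 111.6 cm³.
Total extruded: 161 + 105.5 + 111.6 → 378.1 cm³.
Mass: 378.1 × 1.21 → 457.501 g.

457.5 g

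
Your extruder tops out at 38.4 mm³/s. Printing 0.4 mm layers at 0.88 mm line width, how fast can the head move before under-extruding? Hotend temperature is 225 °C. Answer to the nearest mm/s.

Bead cross-section = 0.4 × 0.88, so 0.352 mm².
v_max = Q/A = 38.4/0.352 = 109.09 mm/s → 109 mm/s.

109 mm/s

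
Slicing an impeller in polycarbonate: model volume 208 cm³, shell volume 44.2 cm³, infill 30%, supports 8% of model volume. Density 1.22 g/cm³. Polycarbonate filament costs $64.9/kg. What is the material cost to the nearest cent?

Interior volume = 208 − 44.2 = 163.8 cm³.
Infill deposited = 0.30 × 163.8, so 49.14 cm³.
Support = 0.08 × 208 = 16.64 cm³.
Total extruded: 44.2 + 49.14 + 16.64 → 109.98 cm³.
Mass: 109.98 × 1.22 → 134.1756 g.
At $64.9/kg: 134.1756/1000 × 64.9 = $8.71.

$8.71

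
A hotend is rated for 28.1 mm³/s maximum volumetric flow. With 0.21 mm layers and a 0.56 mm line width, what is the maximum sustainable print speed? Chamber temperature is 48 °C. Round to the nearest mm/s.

239 mm/s

Bead cross-section = 0.21 × 0.56 = 0.1176 mm².
Max speed = 28.1 / 0.1176 = 238.95 ≈ 239 mm/s.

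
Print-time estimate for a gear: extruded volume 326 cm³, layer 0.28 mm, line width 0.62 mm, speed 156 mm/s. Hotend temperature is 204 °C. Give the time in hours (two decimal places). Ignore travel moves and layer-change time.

3.34 hours

Extrusion cross-section = 0.28 × 0.62, so 0.1736 mm².
Toolpath length = 326 cm³ / 0.1736 mm² = 326000 / 0.1736 = 1877880.2 mm.
Print-move time = 1877880.2 / 156, so 12037.7 s.
In the requested units: 12037.7 s = 3.34 hours.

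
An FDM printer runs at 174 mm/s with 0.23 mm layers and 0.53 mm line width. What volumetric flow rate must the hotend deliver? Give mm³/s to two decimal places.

Extrusion cross-section = 0.23 × 0.53, so 0.1219 mm².
Q = v·A = 174 × 0.1219 = 21.21 mm³/s.

21.21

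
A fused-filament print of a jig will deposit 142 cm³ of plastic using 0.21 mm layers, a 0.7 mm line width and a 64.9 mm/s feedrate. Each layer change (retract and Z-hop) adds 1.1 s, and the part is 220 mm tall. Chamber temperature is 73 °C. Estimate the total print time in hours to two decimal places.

4.45 hours

Bead cross-section = 0.21 × 0.7, so 0.147 mm².
Total extruded path = 142000/0.147 = 965986.4 mm.
Time extruding = 965986.4 / 64.9, so 14884.2 s.
Layers = ⌈220/0.21⌉ = 1048.
Z-hop total = 1048 × 1.1, so 1152.8 s.
Altogether 14884.2 + 1152.8 = 16037 s, i.e. 4.45 hours.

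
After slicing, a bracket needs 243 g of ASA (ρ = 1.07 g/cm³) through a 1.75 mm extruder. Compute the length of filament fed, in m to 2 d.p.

Extruded volume: 243/1.07 = 227.1028 cm³ (227102.8 mm³).
A = π r² = π × 0.875² = 2.4053 mm².
Length = 227102.8 / 2.4053 = 94417.66 mm = 94.42 m.

94.42 m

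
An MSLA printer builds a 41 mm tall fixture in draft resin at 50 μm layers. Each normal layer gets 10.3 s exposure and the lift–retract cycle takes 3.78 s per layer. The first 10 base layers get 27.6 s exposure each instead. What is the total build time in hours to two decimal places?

3.26 hours

Layer count = ceil(41 / 0.05) = 820.
Burn-in layers = 10 × (27.6 + 3.78), so 313.8 s.
Remaining layers: 810 × (10.3 + 3.78) → 11404.8 s.
Sum: 313.8 + 11404.8 = 11718.6 s → 3.26 hours.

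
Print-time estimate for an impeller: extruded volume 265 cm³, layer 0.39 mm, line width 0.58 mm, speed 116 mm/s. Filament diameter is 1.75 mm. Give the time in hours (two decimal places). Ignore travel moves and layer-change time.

Extrusion cross-section = 0.39 × 0.58 = 0.2262 mm².
Path length: 265000 mm³ / 0.2262 mm² → 1171529.6 mm.
Extrusion time = 1171529.6 / 116, so 10099.4 s.
In the requested units: 10099.4 s = 2.81 hours.

2.81 hours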